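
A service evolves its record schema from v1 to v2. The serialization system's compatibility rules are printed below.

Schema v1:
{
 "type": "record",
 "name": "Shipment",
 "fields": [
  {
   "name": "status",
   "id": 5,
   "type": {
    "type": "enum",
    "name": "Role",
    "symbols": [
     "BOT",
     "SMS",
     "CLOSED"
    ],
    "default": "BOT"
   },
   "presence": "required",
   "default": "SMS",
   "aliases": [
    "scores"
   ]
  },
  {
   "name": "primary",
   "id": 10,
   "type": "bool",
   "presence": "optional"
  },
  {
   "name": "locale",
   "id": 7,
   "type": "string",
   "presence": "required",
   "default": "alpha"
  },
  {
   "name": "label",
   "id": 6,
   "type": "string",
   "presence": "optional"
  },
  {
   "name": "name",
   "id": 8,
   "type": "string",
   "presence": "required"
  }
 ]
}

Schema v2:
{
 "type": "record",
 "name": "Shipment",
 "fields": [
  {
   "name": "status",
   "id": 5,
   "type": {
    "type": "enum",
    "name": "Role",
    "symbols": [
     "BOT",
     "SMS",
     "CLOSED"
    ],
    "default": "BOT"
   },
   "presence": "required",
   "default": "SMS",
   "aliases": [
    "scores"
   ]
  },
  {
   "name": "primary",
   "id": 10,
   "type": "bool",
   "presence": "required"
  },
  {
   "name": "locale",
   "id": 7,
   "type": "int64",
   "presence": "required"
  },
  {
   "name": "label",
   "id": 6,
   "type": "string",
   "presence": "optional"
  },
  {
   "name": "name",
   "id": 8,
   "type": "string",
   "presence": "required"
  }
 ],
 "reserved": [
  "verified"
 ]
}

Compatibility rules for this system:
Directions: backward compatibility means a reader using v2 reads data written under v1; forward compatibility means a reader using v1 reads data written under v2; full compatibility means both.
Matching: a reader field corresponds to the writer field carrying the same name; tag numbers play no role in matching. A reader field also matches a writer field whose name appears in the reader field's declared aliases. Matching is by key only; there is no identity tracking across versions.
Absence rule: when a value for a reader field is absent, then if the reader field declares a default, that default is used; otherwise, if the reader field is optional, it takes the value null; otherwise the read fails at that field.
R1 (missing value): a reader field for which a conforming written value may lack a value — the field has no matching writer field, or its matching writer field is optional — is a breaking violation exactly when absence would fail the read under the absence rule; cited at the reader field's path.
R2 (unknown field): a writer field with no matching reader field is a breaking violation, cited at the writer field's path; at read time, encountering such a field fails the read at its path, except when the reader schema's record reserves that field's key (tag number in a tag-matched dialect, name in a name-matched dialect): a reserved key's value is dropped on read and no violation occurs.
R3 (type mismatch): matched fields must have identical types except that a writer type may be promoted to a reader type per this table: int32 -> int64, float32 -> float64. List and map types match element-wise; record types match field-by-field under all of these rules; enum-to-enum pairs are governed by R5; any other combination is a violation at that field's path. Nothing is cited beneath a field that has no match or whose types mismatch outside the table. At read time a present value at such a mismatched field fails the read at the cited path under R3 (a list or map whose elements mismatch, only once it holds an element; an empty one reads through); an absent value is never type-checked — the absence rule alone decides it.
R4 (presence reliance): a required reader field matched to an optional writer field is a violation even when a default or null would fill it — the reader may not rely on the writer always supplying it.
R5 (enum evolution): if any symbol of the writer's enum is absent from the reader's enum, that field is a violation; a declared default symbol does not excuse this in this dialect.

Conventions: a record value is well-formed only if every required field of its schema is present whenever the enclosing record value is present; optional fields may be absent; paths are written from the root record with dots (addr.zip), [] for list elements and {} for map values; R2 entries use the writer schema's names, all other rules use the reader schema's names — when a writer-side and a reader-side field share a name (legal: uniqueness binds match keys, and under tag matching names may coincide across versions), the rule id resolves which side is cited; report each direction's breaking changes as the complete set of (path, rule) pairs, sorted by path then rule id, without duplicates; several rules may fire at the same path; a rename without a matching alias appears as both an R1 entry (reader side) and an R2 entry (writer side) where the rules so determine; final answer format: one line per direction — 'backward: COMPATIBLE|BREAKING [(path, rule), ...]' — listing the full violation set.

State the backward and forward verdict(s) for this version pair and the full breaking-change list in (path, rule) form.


in Shipment below, arrows point writer -> reader
checking backward for Shipment: reader v2 against writer v1:
  status: paired with writer status (Role -> Role; writer required)
  primary: paired with writer primary (bool -> bool; writer optional)
  locale: paired with writer locale (string -> int64; writer required)
  label: paired with writer label (string -> string; writer optional)
  name: paired with writer name (string -> string; writer required)
  breaking: (locale, R3)
  breaking: (primary, R1)
  breaking: (primary, R4)
  backward on Shipment therefore BREAKING (3)
checking forward for Shipment: reader v1 against writer v2:
  status: paired with writer status (Role -> Role; writer required)
  primary: paired with writer primary (bool -> bool; writer required)
  locale: paired with writer locale (int64 -> string; writer required)
  label: paired with writer label (string -> string; writer optional)
  name: paired with writer name (string -> string; writer required)
  breaking: (locale, R3)
  forward on Shipment therefore BREAKING (1)

backward: BREAKING [(locale, R3), (primary, R1), (primary, R4)]; forward: BREAKING [(locale, R3)]


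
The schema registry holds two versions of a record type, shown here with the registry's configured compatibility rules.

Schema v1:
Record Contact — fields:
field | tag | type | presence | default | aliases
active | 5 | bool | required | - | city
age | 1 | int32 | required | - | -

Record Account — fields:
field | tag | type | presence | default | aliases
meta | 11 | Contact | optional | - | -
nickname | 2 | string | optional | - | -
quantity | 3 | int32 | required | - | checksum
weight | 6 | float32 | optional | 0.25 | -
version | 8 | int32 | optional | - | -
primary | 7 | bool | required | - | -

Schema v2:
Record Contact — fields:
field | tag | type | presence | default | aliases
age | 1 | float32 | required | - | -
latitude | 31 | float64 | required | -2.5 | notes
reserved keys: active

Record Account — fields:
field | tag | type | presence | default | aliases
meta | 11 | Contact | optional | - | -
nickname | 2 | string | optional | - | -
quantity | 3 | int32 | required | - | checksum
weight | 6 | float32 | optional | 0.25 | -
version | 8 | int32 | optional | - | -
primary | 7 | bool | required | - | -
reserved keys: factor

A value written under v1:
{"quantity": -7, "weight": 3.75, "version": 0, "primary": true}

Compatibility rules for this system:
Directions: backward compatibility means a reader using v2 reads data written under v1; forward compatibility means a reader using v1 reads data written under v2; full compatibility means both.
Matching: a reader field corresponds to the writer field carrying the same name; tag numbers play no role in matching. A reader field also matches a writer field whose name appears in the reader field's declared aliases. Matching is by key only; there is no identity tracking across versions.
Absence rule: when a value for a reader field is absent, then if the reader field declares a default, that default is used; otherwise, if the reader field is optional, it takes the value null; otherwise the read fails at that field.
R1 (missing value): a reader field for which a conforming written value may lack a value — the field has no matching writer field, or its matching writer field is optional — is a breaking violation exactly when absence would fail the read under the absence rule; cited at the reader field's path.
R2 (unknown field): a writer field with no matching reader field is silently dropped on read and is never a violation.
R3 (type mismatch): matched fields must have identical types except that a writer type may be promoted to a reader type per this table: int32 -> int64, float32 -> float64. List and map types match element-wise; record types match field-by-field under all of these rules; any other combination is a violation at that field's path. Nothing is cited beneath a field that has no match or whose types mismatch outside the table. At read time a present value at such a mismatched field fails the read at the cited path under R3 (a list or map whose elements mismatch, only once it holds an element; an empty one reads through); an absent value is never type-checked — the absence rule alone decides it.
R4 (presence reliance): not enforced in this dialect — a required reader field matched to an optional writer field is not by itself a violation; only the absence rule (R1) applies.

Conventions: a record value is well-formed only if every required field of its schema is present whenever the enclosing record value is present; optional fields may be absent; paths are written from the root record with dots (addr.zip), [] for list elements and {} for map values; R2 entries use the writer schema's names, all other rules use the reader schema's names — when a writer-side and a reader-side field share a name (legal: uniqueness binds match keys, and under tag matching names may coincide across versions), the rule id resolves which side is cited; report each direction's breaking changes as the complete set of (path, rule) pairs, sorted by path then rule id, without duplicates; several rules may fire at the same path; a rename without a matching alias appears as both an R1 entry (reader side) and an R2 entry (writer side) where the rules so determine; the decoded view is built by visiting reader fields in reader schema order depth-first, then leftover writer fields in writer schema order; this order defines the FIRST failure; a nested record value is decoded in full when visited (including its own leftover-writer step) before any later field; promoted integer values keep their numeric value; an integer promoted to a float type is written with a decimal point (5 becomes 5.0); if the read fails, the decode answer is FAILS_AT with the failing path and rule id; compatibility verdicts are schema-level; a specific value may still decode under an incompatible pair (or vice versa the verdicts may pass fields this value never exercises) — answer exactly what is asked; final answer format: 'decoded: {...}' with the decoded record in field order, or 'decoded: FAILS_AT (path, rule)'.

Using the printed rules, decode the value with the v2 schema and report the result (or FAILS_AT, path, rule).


each type pair in Account: writer, then reader
decode (reader v2):
  meta := null (absent, optional -> null)
  nickname := null (absent, optional -> null)
  quantity := -7
  weight := 3.75
  version := 0
  primary := true
  => decoded: {"meta": null, "nickname": null, "quantity": -7, "weight": 3.75, "version": 0, "primary": true}
the rest of the Account diff is inert for this question:
  added field latitude to record Contact: required float64, tag 31, default -2.5 (in v2 it sits last) -> fires no rule on Account under this dialect and leaves the result unchanged
  removed field active from record Contact (its key "active" joins the reserved list) -> a verdict-level change on Account — the shown value reads the same
  field age in record Contact: type int32 changed to float32 -> a verdict-level change on Account — the shown value reads the same

decoded: {"meta": null, "nickname": null, "quantity": -7, "weight": 3.75, "version": 0, "primary": true}


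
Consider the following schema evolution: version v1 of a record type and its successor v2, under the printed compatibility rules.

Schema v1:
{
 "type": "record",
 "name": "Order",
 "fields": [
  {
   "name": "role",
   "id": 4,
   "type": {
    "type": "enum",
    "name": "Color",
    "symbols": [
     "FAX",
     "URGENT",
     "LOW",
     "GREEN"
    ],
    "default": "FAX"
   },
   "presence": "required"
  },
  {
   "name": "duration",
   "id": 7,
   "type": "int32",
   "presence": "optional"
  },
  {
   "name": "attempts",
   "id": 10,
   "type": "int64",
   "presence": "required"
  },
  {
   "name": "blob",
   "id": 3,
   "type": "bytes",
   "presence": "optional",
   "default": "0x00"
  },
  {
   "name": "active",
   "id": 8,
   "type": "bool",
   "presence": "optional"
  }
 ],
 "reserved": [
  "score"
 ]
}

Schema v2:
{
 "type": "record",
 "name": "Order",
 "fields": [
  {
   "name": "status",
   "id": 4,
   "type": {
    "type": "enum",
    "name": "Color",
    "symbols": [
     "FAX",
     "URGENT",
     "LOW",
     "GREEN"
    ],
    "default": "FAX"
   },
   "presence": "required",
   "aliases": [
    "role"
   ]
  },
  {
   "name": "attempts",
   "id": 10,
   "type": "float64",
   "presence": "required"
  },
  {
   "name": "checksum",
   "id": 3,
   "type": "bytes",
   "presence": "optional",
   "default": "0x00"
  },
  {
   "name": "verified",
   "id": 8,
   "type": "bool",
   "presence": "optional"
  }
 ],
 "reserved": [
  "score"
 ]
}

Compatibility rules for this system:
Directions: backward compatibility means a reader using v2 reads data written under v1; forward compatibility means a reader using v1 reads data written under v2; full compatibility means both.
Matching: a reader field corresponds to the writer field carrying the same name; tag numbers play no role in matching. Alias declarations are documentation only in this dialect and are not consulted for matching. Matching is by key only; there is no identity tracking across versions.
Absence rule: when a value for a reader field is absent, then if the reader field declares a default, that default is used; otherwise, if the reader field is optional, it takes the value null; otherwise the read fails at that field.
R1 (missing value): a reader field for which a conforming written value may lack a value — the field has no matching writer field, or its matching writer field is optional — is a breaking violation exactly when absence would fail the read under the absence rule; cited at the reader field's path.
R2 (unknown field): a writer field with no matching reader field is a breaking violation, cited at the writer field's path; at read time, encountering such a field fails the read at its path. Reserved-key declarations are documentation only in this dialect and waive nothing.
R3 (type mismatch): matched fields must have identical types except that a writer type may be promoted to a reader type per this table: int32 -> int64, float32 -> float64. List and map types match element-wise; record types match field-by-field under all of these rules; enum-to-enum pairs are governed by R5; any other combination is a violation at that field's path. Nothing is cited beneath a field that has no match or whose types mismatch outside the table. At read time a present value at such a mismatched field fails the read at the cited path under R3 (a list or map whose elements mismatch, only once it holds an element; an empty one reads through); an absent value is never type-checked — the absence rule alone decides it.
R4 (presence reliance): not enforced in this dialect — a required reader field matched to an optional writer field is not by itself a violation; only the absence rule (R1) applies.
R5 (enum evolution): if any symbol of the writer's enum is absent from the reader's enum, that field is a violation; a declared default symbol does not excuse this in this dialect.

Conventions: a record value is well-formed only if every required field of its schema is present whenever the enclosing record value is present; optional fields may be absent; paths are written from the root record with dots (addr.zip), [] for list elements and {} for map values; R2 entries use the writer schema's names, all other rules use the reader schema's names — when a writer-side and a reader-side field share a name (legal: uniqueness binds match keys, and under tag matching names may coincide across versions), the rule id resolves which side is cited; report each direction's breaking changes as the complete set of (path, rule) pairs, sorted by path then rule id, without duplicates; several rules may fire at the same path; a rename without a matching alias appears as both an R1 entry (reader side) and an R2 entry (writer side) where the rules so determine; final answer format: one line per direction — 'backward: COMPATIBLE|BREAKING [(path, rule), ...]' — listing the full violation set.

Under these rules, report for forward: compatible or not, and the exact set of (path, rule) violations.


forward: BREAKING [(attempts, R3), (checksum, R2), (role, R1), (status, R2), (verified, R2)]

each type pair in Order: writer, then reader
forward analysis of Order with v1 as reader and v2 as writer:
  no writer field matches reader role
  no writer field matches reader duration
  attempts <- attempts (float64 -> int64, writer required)
  no writer field matches reader blob
  no writer field matches reader active
  status (writer side), unknown to reader
  checksum (writer side), unknown to reader
  verified (writer side), unknown to reader
  rule R3 violated at attempts
  rule R2 violated at checksum
  rule R1 violated at role
  rule R2 violated at status
  rule R2 violated at verified
  => 5 violation(s): forward is BREAKING for Order
checking off the Order differences that do not matter here:
  removed field duration from record Order -> matters only for Order's backward compatibility — outside the asked direction


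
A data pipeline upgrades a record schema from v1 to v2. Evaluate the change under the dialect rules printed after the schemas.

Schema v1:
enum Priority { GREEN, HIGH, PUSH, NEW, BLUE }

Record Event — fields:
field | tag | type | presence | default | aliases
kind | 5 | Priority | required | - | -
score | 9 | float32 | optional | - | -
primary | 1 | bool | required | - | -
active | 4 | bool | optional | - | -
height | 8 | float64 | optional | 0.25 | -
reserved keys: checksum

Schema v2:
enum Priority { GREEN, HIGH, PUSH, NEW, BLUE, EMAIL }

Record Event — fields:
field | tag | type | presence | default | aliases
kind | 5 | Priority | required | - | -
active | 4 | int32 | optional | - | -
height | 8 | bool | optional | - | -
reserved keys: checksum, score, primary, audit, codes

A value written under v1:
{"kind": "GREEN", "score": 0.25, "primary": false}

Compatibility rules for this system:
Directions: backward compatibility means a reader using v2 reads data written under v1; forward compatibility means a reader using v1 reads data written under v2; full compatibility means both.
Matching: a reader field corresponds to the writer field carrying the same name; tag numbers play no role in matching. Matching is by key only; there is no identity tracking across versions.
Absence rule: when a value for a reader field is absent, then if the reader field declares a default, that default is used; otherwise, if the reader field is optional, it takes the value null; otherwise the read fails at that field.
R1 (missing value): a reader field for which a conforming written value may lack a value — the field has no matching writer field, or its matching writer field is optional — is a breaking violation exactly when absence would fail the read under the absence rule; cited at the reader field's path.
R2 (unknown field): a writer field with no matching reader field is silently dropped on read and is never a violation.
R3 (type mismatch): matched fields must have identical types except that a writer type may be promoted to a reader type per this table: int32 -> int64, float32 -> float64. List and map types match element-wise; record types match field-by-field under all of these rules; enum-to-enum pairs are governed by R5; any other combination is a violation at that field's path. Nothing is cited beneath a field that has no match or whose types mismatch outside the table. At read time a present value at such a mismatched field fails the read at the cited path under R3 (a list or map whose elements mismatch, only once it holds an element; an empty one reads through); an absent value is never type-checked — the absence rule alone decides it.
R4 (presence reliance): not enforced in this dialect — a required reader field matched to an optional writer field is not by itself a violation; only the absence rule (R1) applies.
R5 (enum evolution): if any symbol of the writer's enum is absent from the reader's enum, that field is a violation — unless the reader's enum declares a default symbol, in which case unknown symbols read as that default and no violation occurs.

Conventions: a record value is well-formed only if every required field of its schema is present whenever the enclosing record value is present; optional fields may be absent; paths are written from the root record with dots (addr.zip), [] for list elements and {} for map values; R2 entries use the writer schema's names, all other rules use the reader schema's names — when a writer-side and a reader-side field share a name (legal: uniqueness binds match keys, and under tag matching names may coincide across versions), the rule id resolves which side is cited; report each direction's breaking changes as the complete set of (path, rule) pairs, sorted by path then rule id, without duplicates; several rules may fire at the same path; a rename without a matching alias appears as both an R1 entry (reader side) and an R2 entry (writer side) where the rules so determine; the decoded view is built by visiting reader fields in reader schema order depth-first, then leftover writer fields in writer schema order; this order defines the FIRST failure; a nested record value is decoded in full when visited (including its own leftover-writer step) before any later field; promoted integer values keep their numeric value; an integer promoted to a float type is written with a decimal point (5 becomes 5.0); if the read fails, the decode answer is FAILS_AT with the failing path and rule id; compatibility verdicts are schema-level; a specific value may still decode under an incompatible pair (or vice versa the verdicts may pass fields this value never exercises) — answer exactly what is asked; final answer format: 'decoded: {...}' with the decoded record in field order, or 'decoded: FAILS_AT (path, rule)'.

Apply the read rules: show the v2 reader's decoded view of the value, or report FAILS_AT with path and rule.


decoded: {"kind": "GREEN", "active": null, "height": null}

in Event below, arrows point writer -> reader
decode walk for Event under reader schema v2:
  kind := "GREEN"
  active := null (absent, optional -> null)
  height := null (absent, optional -> null)
  writer score: unknown -> dropped
  writer primary: unknown -> dropped
  => decoded: {"kind": "GREEN", "active": null, "height": null}
checking off the Event differences that do not matter here:
  enum Priority (field kind in record Event): symbol EMAIL added -> shifts the Event verdicts, not this decode
  field active in record Event: type bool changed to int32 -> shifts the Event verdicts, not this decode


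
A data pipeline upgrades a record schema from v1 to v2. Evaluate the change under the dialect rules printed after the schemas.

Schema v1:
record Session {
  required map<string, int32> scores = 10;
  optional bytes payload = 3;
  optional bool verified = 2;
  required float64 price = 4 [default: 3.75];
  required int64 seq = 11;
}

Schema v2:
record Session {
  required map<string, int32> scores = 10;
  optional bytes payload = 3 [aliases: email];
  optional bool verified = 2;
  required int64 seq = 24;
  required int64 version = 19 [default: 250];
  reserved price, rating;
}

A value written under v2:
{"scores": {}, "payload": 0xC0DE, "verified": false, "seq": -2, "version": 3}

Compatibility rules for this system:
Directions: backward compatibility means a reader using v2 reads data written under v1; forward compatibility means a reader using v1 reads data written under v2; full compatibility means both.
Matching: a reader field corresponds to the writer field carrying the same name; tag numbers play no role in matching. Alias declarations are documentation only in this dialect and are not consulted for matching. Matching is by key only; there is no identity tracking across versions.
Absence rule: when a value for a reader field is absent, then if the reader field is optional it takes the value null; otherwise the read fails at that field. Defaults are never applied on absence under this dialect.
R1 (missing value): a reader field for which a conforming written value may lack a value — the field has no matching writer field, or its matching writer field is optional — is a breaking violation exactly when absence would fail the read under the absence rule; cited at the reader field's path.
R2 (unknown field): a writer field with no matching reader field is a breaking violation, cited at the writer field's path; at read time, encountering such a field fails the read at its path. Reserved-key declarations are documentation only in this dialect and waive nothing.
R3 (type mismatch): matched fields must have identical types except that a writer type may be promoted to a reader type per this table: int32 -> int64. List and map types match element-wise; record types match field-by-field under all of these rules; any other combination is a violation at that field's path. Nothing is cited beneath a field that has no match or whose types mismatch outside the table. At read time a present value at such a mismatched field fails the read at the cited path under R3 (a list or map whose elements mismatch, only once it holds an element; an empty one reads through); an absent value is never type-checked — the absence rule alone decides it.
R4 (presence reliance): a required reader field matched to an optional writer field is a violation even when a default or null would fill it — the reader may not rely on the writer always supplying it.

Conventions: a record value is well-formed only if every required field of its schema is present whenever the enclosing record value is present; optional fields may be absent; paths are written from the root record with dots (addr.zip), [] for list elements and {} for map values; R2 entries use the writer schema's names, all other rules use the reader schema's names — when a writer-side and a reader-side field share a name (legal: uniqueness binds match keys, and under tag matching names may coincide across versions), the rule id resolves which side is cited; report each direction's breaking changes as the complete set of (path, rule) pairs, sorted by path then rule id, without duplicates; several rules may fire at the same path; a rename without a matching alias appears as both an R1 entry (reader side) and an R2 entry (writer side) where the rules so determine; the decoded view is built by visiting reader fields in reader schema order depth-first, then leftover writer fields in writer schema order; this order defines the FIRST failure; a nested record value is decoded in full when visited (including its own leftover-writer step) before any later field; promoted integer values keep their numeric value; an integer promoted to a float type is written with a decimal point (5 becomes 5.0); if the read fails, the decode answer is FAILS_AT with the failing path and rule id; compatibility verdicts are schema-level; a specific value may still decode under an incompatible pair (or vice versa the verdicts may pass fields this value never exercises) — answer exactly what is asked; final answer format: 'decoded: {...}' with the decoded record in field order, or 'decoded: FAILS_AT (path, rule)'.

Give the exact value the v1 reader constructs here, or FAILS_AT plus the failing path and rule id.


arrows below run writer -> reader for Session
decode walk for Session under reader schema v1:
  scores := {}
  payload := 0xC0DE
  verified := false
  read fails at price under R1 (no fill)
  => FAILS_AT (price, R1)
remaining Session differences; none change what is asked:
  added field version to record Session: required int64, tag 19, default 250 (in v2 it sits last) -> matters for Session compatibility verdicts, not for this value's decode
  field seq in record Session: tag 11 changed to 24 -> triggers nothing under the printed rules; the Session answer is the same either way

decoded: FAILS_AT (price, R1)


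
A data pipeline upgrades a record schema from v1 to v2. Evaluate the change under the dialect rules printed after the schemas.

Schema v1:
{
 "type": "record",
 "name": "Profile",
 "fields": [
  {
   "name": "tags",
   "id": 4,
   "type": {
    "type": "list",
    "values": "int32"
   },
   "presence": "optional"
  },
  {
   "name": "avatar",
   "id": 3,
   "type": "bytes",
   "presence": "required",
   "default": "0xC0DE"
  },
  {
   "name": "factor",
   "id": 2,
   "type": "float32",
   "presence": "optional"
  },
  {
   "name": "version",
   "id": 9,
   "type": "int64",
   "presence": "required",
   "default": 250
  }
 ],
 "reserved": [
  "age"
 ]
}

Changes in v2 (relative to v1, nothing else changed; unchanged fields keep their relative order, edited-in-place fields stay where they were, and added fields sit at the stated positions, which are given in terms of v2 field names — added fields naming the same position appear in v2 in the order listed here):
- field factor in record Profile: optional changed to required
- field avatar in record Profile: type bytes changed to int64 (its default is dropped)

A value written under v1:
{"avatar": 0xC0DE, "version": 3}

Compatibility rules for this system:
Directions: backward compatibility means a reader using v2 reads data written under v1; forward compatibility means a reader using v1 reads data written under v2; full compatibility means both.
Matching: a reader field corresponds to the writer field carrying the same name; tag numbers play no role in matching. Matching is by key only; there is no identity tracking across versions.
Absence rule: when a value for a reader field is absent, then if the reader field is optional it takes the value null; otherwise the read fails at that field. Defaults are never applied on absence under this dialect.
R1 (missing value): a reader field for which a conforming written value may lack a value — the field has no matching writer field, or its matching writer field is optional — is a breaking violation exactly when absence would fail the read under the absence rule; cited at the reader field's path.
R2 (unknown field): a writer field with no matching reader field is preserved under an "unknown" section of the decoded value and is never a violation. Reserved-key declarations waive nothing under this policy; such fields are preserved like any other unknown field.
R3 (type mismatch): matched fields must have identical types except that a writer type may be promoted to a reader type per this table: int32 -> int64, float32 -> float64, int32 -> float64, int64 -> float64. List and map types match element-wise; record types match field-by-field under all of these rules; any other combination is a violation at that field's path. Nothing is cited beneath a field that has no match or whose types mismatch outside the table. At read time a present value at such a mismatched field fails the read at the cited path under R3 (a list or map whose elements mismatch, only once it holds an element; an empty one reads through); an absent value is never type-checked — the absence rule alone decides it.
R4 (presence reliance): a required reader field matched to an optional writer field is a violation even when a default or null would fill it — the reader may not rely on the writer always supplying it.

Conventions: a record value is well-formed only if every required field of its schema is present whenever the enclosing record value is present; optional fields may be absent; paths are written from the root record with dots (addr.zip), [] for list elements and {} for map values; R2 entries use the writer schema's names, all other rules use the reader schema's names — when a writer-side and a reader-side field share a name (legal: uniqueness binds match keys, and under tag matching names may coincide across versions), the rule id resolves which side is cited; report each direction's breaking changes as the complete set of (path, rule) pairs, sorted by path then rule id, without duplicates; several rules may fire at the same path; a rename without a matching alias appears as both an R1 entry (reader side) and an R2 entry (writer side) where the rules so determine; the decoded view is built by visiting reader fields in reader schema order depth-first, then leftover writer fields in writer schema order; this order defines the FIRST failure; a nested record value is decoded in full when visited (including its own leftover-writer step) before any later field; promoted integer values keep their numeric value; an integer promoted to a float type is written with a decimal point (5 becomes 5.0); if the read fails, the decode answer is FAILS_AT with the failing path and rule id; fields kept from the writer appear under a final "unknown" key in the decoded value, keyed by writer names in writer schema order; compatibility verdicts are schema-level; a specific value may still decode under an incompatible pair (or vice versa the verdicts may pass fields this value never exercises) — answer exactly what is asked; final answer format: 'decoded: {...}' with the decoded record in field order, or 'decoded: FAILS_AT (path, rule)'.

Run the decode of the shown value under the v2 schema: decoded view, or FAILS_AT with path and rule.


in Profile below, arrows point writer -> reader
decode (reader v2):
  tags := null (absent, optional -> null)
  read fails at avatar under R3
  => FAILS_AT (avatar, R3)
the other Profile changes do not affect what is asked:
  field factor in record Profile: optional changed to required -> a verdict-level change on Profile — the shown value reads the same

decoded: FAILS_AT (avatar, R3)


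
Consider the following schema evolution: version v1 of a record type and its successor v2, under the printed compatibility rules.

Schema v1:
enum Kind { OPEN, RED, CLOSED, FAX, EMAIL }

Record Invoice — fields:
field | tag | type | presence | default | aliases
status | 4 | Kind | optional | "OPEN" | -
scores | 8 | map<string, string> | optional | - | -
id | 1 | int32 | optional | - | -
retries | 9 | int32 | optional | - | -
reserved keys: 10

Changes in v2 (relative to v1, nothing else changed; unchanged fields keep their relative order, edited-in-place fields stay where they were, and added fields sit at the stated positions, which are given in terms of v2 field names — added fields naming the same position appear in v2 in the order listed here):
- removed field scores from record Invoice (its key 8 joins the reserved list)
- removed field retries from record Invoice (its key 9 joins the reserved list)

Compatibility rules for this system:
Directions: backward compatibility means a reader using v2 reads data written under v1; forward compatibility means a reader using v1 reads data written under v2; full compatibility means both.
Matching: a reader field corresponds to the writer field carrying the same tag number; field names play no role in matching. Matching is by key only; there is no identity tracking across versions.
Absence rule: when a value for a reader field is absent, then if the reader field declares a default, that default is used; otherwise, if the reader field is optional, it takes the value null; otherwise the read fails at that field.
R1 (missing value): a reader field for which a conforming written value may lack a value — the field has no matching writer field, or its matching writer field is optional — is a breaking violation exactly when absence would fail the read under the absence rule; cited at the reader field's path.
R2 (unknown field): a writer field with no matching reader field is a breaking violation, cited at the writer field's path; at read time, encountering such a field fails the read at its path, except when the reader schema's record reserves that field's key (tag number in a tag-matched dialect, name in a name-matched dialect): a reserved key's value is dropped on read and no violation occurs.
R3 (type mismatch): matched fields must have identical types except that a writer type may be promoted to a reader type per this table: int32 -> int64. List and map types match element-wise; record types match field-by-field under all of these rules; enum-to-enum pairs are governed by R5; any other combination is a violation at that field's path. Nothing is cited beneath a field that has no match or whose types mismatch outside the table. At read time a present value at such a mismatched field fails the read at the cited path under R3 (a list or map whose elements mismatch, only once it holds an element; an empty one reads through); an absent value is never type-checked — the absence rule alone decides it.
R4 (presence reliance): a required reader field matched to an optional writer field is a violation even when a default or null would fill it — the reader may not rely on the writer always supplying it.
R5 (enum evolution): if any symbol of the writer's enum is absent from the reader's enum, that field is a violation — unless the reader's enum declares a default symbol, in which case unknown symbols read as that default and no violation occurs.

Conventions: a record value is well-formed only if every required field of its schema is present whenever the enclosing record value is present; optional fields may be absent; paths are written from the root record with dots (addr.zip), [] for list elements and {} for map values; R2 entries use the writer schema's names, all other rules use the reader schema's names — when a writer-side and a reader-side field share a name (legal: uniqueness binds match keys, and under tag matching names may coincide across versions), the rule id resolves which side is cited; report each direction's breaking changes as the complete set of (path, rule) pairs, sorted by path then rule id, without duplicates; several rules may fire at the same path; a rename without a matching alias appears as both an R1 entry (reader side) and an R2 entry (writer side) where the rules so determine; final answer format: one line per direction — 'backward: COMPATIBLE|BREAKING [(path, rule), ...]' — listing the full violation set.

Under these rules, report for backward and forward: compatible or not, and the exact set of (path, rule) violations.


backward: COMPATIBLE []; forward: COMPATIBLE []

the writer's type comes first in each Invoice pair
backward for Invoice (reader v2, writer v1):
  status: paired with writer status (Kind -> Kind; writer optional)
  id: paired with writer id (int32 -> int32; writer optional)
  writer field scores has no reader counterpart
  writer field retries has no reader counterpart
  => no violations; backward on Invoice: COMPATIBLE
forward for Invoice (reader v1, writer v2):
  status: paired with writer status (Kind -> Kind; writer optional)
  no writer field matches reader scores
  id: paired with writer id (int32 -> int32; writer optional)
  no writer field matches reader retries
  => no violations; forward on Invoice: COMPATIBLE


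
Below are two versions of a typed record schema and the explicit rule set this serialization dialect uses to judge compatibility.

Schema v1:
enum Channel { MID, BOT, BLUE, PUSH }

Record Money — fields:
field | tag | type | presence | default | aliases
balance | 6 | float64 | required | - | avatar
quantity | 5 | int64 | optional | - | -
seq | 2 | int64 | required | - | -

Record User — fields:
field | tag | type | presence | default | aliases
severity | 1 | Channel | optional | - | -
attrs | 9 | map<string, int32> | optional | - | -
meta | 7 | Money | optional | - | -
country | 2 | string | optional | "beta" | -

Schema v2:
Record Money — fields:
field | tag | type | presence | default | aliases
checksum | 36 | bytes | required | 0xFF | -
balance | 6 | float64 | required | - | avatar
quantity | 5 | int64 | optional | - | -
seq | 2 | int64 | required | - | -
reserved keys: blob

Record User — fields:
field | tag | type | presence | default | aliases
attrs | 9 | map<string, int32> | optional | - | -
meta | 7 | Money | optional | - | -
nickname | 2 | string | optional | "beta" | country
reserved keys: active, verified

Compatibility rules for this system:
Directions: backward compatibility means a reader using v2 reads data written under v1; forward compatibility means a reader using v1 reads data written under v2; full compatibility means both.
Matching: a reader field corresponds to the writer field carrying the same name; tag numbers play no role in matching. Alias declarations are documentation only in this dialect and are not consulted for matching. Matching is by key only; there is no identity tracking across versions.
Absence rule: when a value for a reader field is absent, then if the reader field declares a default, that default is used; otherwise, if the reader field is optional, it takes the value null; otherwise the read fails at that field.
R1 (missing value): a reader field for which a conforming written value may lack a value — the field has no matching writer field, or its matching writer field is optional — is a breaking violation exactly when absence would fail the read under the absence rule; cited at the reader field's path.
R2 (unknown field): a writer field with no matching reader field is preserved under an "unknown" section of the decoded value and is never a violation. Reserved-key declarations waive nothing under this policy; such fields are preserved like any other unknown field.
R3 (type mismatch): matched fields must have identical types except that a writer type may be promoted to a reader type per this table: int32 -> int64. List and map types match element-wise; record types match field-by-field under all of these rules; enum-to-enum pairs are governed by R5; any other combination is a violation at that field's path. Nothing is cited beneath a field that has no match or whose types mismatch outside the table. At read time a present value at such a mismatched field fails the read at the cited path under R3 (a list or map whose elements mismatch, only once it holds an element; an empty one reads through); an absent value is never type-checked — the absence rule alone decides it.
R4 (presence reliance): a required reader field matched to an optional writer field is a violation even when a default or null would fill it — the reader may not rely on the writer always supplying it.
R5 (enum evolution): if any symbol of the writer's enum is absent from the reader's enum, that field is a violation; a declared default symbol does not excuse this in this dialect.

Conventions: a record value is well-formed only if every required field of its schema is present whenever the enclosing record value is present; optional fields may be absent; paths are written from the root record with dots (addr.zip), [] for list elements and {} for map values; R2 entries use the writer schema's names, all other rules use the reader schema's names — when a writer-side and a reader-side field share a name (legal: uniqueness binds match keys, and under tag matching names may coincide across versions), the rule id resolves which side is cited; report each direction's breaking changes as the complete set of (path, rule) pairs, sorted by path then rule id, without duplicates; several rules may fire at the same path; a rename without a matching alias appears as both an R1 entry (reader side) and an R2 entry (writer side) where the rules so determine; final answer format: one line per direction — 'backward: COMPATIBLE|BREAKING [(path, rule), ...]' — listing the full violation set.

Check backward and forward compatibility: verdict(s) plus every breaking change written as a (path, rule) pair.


backward: COMPATIBLE []; forward: COMPATIBLE []

in User below, arrows point writer -> reader
backward on User — v2 reading data written by v1:
  attrs <- attrs (map<string, int32> -> map<string, int32>, writer optional)
  meta <- meta (Money -> Money, writer optional)
  nickname: no writer match
  writer severity: unknown to reader
  writer country: unknown to reader
  meta.checksum: no writer match
  meta.balance <- meta.balance (float64 -> float64, writer required)
  meta.quantity <- meta.quantity (int64 -> int64, writer optional)
  meta.seq <- meta.seq (int64 -> int64, writer required)
  => no violations; backward on User: COMPATIBLE
forward on User — v1 reading data written by v2:
  severity: no writer match
  attrs <- attrs (map<string, int32> -> map<string, int32>, writer optional)
  meta <- meta (Money -> Money, writer optional)
  country: no writer match
  writer nickname: unknown to reader
  meta.balance <- meta.balance (float64 -> float64, writer required)
  meta.quantity <- meta.quantity (int64 -> int64, writer optional)
  meta.seq <- meta.seq (int64 -> int64, writer required)
  writer meta.checksum: unknown to reader
  => no violations; forward on User: COMPATIBLE
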